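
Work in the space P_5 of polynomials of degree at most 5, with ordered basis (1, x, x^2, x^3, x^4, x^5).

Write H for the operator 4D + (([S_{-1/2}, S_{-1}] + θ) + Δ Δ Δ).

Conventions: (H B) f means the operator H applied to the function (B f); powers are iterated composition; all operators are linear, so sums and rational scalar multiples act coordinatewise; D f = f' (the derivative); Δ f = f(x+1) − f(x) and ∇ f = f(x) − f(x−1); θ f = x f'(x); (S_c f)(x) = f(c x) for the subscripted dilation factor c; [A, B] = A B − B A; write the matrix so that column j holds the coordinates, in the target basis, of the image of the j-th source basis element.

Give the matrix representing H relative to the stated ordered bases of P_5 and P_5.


image of 1: 0
image of x: x + 4
image of x^2: 2x^2 + 8x
image of x^3: 3x^3 + 12x^2 + 6
image of x^4: 4x^4 + 16x^3 + 24x + 36
image of x^5: 5x^5 + 20x^4 + 60x^2 + 180x + 150
each image's coordinates form column j of the matrix

the matrix is [[0, 4, 0, 6, 36, 150]; [0, 1, 8, 0, 24, 180]; [0, 0, 2, 12, 0, 60]; [0, 0, 0, 3, 16, 0]; [0, 0, 0, 0, 4, 20]; [0, 0, 0, 0, 0, 5]] (rows listed top to bottom)


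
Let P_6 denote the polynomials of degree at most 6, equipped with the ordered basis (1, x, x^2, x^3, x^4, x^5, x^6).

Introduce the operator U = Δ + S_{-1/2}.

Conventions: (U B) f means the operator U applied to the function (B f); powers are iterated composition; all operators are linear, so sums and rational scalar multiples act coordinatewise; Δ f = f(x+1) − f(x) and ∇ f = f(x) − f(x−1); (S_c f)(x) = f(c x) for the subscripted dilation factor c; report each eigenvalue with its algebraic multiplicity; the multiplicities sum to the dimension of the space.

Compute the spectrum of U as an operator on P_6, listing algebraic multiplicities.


λ = -1/2 (multiplicity 1), λ = -1/8 (multiplicity 1), λ = -1/32 (multiplicity 1), λ = 1/64 (multiplicity 1), λ = 1/16 (multiplicity 1), λ = 1/4 (multiplicity 1), λ = 1 (multiplicity 1)

image of 1: 1
image of x: -(1/2)x + 1
image of x^2: (1/4)x^2 + 2x + 1
image of x^3: -(1/8)x^3 + 3x^2 + 3x + 1
image of x^4: (1/16)x^4 + 4x^3 + 6x^2 + 4x + 1
image of x^5: -(1/32)x^5 + 5x^4 + 10x^3 + 10x^2 + 5x + 1
image of x^6: (1/64)x^6 + 6x^5 + 15x^4 + 20x^3 + 15x^2 + 6x + 1
the matrix is upper triangular; its diagonal is (1, -1/2, 1/4, -1/8, 1/16, -1/32, 1/64)
for a triangular matrix the eigenvalues are the diagonal entries, with algebraic multiplicity their repetition count


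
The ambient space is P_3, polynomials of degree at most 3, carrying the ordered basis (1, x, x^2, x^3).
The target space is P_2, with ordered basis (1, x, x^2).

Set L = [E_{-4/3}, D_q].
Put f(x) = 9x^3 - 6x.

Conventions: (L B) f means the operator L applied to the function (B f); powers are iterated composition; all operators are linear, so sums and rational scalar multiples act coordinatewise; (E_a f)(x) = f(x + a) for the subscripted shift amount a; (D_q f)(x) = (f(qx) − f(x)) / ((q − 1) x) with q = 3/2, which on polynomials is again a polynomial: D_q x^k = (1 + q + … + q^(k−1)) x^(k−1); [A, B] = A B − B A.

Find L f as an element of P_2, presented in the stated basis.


g(x) = -24x + 28

D_q f = (171/4)x^2 - 6
E_{-4/3} D_q f = (171/4)x^2 - 114x + 70
E_{-4/3} f = 9x^3 - 36x^2 + 42x - 40/3
D_q E_{-4/3} f = (171/4)x^2 - 90x + 42
[E_{-4/3}, D_q] f = -24x + 28


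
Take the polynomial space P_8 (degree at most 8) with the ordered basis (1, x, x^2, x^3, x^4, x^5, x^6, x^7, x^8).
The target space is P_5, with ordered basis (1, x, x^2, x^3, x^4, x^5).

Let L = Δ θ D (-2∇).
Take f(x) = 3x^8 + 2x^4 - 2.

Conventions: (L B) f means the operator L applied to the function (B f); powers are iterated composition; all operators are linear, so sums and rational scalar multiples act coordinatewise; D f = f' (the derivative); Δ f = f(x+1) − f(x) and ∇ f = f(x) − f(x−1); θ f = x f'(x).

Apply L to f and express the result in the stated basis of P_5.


the image equals g(x) = -12096x^5 - 5040x^4 - 16800x^3 - 5040x^2 - 2880x - 384

∇ f = 24x^7 - 84x^6 + 168x^5 - 210x^4 + 176x^3 - 96x^2 + 32x - 5
(-2∇) f = -48x^7 + 168x^6 - 336x^5 + 420x^4 - 352x^3 + 192x^2 - 64x + 10
D (-2∇) f = -336x^6 + 1008x^5 - 1680x^4 + 1680x^3 - 1056x^2 + 384x - 64
θ D (-2∇) f = -2016x^6 + 5040x^5 - 6720x^4 + 5040x^3 - 2112x^2 + 384x
Δ θ D (-2∇) f = -12096x^5 - 5040x^4 - 16800x^3 - 5040x^2 - 2880x - 384


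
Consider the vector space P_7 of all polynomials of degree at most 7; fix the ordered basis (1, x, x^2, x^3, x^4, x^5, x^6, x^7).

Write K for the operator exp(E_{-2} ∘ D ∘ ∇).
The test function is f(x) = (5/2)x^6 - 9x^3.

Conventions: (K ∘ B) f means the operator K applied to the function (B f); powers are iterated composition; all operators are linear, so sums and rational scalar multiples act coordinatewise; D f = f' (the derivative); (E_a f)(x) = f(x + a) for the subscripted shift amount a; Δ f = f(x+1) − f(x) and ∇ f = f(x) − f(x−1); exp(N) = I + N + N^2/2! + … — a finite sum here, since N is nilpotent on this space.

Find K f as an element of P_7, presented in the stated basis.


g(x) = (5/2)x^6 + 75x^4 - 759x^3 + 3300x^2 - 9429x + 14925

order-1 term: 75x^4 - 750x^3 + 2850x^2 - 4929x + 3300
order-2 term: 450x^2 - 4500x + 11325
order-3 term: 300
the series for exp(E_{-2} ∘ D ∘ ∇) f terminates at order 3
exp(E_{-2} ∘ D ∘ ∇) f = (5/2)x^6 + 75x^4 - 759x^3 + 3300x^2 - 9429x + 14925


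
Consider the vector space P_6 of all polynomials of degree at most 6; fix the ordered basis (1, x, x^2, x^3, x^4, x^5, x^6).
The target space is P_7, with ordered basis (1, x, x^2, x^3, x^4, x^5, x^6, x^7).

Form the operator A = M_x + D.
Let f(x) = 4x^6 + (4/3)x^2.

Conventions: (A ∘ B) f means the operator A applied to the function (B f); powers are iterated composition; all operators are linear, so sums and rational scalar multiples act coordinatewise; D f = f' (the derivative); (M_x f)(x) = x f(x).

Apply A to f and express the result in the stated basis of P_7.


M_x f = 4x^7 + (4/3)x^3
D f = 24x^5 + (8/3)x
(M_x + D) f = 4x^7 + 24x^5 + (4/3)x^3 + (8/3)x

the result is g(x) = 4x^7 + 24x^5 + (4/3)x^3 + (8/3)x


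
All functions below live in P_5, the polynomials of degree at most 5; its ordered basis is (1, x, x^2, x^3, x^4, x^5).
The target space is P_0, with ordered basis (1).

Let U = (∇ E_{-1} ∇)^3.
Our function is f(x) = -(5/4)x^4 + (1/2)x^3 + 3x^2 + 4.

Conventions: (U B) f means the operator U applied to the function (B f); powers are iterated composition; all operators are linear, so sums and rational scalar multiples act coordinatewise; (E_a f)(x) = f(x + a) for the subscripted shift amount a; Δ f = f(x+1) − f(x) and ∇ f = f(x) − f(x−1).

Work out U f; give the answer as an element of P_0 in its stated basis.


∇ f = -5x^3 + 9x^2 - (1/2)x - 5/4
E_{-1} ∇ f = -5x^3 + 24x^2 - (67/2)x + 53/4
∇ E_{-1} ∇ f = -15x^2 + 63x - 125/2
∇ (∇ E_{-1} ∇) f = -30x + 78
E_{-1} ∇ (∇ E_{-1} ∇) f = -30x + 108
∇ E_{-1} ∇ (∇ E_{-1} ∇) f = -30
∇ (∇ E_{-1} ∇) (∇ E_{-1} ∇) f = 0
E_{-1} ∇ (∇ E_{-1} ∇) (∇ E_{-1} ∇) f = 0
∇ E_{-1} ∇ (∇ E_{-1} ∇) (∇ E_{-1} ∇) f = 0

the result is g(x) = 0


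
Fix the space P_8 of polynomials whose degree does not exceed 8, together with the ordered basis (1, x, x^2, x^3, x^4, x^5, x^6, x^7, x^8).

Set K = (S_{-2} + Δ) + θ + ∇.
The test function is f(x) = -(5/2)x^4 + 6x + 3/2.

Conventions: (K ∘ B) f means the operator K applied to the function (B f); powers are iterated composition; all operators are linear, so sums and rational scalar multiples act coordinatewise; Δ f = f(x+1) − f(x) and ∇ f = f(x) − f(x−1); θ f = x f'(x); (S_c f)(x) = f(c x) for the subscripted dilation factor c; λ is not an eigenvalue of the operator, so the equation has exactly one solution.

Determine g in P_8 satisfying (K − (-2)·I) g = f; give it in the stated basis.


write g with unknown coordinates in the stated basis and equate coefficients in (K − (-2)·I) g = f
solving from the highest basis element down gives g = -(5/44)x^4 - (10/33)x^3 + (5/22)x^2 + 6x - 653/198
check: K g = -(25/11)x^4 + (20/33)x^3 - (5/11)x^2 - 6x + 1603/198
so K g − (-2)·g = -(5/2)x^4 + 6x + 3/2 = f ✓

the image equals g(x) = -(5/44)x^4 - (10/33)x^3 + (5/22)x^2 + 6x - 653/198


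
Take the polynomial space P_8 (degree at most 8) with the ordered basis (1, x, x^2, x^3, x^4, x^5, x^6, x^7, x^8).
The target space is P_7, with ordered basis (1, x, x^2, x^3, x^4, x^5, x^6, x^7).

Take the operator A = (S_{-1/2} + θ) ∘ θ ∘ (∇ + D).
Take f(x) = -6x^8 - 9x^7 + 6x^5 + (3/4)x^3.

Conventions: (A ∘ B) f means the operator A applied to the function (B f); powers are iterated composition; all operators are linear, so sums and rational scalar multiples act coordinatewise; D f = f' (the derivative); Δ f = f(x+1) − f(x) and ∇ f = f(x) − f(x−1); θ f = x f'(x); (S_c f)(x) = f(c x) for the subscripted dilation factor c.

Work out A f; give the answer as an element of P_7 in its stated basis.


∇ f = -48x^7 + 105x^6 - 147x^5 + 135x^4 - 81x^3 + (165/4)x^2 - (69/4)x + 15/4
D f = -48x^7 - 63x^6 + 30x^4 + (9/4)x^2
(∇ + D) f = -96x^7 + 42x^6 - 147x^5 + 165x^4 - 81x^3 + (87/2)x^2 - (69/4)x + 15/4
θ (∇ + D) f = -672x^7 + 252x^6 - 735x^5 + 660x^4 - 243x^3 + 87x^2 - (69/4)x
S_{-1/2} θ (∇ + D) f = (21/4)x^7 + (63/16)x^6 + (735/32)x^5 + (165/4)x^4 + (243/8)x^3 + (87/4)x^2 + (69/8)x
θ θ (∇ + D) f = -4704x^7 + 1512x^6 - 3675x^5 + 2640x^4 - 729x^3 + 174x^2 - (69/4)x
(S_{-1/2} + θ) θ (∇ + D) f = -(18795/4)x^7 + (24255/16)x^6 - (116865/32)x^5 + (10725/4)x^4 - (5589/8)x^3 + (783/4)x^2 - (69/8)x

the result is g(x) = -(18795/4)x^7 + (24255/16)x^6 - (116865/32)x^5 + (10725/4)x^4 - (5589/8)x^3 + (783/4)x^2 - (69/8)x


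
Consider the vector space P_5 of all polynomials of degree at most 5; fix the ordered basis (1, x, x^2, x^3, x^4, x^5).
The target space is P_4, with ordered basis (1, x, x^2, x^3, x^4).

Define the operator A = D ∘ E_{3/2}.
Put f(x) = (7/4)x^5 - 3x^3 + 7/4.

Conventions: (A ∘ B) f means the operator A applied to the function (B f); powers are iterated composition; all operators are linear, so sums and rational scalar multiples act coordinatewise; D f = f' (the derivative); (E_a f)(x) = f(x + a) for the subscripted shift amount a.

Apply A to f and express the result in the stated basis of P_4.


g(x) = (35/4)x^4 + (105/2)x^3 + (873/8)x^2 + (729/8)x + 1539/64

E_{3/2} f = (7/4)x^5 + (105/8)x^4 + (291/8)x^3 + (729/16)x^2 + (1539/64)x + 629/128
D E_{3/2} f = (35/4)x^4 + (105/2)x^3 + (873/8)x^2 + (729/8)x + 1539/64


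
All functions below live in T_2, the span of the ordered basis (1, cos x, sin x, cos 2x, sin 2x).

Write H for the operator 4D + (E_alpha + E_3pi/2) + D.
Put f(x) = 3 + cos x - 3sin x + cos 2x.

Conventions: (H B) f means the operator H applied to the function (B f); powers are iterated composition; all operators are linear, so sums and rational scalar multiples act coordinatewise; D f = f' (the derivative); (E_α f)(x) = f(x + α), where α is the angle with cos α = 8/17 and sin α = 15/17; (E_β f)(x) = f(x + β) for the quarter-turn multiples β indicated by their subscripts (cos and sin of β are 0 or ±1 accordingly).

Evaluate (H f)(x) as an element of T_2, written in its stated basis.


D f = -3cos x - sin x - 2sin 2x
(4D) f = -12cos x - 4sin x - 8sin 2x
E_alpha f = 3 - (37/17)cos x - (39/17)sin x - (161/289)cos 2x - (240/289)sin 2x
E_3pi/2 f = 3 + 3cos x + sin x - cos 2x
(E_alpha + E_3pi/2) f = 6 + (14/17)cos x - (22/17)sin x - (450/289)cos 2x - (240/289)sin 2x
D f = -3cos x - sin x - 2sin 2x
(4D + (E_alpha + E_3pi/2) + D) f = 6 - (241/17)cos x - (107/17)sin x - (450/289)cos 2x - (3130/289)sin 2x

the image equals g(x) = 6 - (241/17)cos x - (107/17)sin x - (450/289)cos 2x - (3130/289)sin 2x


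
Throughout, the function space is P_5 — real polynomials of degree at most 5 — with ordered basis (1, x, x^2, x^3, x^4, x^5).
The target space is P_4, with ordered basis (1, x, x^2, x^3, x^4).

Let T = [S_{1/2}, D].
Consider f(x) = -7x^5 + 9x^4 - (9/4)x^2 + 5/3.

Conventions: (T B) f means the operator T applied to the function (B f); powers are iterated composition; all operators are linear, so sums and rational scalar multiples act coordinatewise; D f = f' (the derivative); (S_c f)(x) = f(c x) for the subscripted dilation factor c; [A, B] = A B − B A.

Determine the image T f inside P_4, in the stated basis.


g(x) = -(35/32)x^4 + (9/4)x^3 - (9/8)x

D f = -35x^4 + 36x^3 - (9/2)x
S_{1/2} D f = -(35/16)x^4 + (9/2)x^3 - (9/4)x
S_{1/2} f = -(7/32)x^5 + (9/16)x^4 - (9/16)x^2 + 5/3
D S_{1/2} f = -(35/32)x^4 + (9/4)x^3 - (9/8)x
[S_{1/2}, D] f = -(35/32)x^4 + (9/4)x^3 - (9/8)x


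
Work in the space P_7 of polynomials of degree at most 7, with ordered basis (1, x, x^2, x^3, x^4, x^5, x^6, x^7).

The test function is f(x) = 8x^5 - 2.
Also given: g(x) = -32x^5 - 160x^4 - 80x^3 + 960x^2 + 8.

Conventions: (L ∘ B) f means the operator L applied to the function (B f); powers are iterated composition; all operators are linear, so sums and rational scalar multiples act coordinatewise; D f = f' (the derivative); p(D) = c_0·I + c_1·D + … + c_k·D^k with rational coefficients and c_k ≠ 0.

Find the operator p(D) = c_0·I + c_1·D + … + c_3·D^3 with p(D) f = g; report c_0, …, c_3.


D^0 f = 8x^5 - 2
D^1 f = 40x^4
D^2 f = 160x^3
D^3 f = 480x^2
matching coefficients of g against c_0 f + c_1 Df + … from the top degree down determines the c_i
solution: c_0 = -4, c_1 = -4, c_2 = -1/2, c_3 = 2

p(D) = -4·I − 4·D − (1/2)·D^2 + 2·D^3, i.e. c_0 = -4, c_1 = -4, c_2 = -1/2, c_3 = 2


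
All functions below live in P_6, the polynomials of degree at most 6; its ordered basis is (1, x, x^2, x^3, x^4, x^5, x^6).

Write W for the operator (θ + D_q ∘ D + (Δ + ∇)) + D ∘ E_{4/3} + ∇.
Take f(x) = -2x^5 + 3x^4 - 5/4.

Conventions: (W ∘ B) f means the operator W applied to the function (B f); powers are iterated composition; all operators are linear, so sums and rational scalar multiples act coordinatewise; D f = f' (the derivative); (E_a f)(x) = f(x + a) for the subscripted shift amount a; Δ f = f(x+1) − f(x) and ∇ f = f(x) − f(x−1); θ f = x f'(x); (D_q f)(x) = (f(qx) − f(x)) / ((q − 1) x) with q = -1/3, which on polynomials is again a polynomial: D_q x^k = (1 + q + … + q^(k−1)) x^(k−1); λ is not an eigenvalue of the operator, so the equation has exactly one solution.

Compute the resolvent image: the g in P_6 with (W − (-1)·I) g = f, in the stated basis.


g(x) = -(1/3)x^5 + (29/15)x^4 - (4889/810)x^3 + (10106/405)x^2 - (168223/1620)x + 352631/972

write g with unknown coordinates in the stated basis and equate coefficients in (W − (-1)·I) g = f
solving from the highest basis element down gives g = -(1/3)x^5 + (29/15)x^4 - (4889/810)x^3 + (10106/405)x^2 - (168223/1620)x + 352631/972
check: W g = -(5/3)x^5 + (16/15)x^4 + (4889/810)x^3 - (10106/405)x^2 + (168223/1620)x - 176923/486
so W g − (-1)·g = -2x^5 + 3x^4 - 5/4 = f ✓


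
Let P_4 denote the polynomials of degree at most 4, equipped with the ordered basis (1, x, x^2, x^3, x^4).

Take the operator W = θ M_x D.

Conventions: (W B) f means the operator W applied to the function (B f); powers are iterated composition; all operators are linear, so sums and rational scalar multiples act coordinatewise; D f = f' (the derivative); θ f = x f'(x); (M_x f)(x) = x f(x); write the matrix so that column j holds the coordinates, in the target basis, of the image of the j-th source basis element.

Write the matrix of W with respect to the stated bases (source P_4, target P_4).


the matrix is [[0, 0, 0, 0, 0]; [0, 1, 0, 0, 0]; [0, 0, 4, 0, 0]; [0, 0, 0, 9, 0]; [0, 0, 0, 0, 16]] (rows listed top to bottom)

image of 1: 0
image of x: x
image of x^2: 4x^2
image of x^3: 9x^3
image of x^4: 16x^4
each image's coordinates form column j of the matrix


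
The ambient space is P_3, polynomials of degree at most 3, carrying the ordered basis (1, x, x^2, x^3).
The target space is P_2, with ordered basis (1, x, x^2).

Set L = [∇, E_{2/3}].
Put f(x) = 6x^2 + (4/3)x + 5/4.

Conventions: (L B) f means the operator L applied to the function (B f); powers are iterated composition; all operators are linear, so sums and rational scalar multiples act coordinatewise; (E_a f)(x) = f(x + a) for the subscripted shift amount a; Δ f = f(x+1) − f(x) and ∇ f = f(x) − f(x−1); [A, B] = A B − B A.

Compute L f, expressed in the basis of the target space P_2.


E_{2/3} f = 6x^2 + (28/3)x + 173/36
∇ E_{2/3} f = 12x + 10/3
∇ f = 12x - 14/3
E_{2/3} ∇ f = 12x + 10/3
[∇, E_{2/3}] f = 0

g(x) = 0


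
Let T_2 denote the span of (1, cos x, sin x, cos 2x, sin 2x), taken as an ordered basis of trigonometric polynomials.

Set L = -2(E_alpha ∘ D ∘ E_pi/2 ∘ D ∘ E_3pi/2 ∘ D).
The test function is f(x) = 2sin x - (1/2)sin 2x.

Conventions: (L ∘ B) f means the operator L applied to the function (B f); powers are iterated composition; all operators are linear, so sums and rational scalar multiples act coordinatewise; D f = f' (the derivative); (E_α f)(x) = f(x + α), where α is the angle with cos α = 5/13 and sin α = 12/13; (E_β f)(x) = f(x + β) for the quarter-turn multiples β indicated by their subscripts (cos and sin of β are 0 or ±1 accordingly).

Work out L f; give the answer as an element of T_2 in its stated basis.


g(x) = (20/13)cos x - (48/13)sin x + (952/169)cos 2x + (960/169)sin 2x

D f = 2cos x - cos 2x
E_3pi/2 D f = 2sin x + cos 2x
D E_3pi/2 D f = 2cos x - 2sin 2x
E_pi/2 (D ∘ E_3pi/2 ∘ D) f = -2sin x + 2sin 2x
D E_pi/2 (D ∘ E_3pi/2 ∘ D) f = -2cos x + 4cos 2x
E_alpha D E_pi/2 (D ∘ E_3pi/2 ∘ D) f = -(10/13)cos x + (24/13)sin x - (476/169)cos 2x - (480/169)sin 2x
(-2(E_alpha ∘ D ∘ E_pi/2 ∘ D ∘ E_3pi/2 ∘ D)) f = (20/13)cos x - (48/13)sin x + (952/169)cos 2x + (960/169)sin 2x


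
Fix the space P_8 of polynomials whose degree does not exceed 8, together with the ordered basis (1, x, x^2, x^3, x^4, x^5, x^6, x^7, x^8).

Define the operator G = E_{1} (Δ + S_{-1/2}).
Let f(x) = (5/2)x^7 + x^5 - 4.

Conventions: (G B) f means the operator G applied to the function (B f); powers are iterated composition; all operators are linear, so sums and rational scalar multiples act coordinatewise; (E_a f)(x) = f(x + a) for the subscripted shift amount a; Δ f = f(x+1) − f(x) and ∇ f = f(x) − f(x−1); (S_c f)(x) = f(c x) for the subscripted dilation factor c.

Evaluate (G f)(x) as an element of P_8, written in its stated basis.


g(x) = -(5/256)x^7 + (4445/256)x^6 + (40207/256)x^5 + (157865/256)x^4 + (343425/256)x^3 + (434375/256)x^2 + (301365/256)x + 88179/256

Δ f = (35/2)x^6 + (105/2)x^5 + (185/2)x^4 + (195/2)x^3 + (125/2)x^2 + (45/2)x + 7/2
S_{-1/2} f = -(5/256)x^7 - (1/32)x^5 - 4
(Δ + S_{-1/2}) f = -(5/256)x^7 + (35/2)x^6 + (1679/32)x^5 + (185/2)x^4 + (195/2)x^3 + (125/2)x^2 + (45/2)x - 1/2
E_{1} (Δ + S_{-1/2}) f = -(5/256)x^7 + (4445/256)x^6 + (40207/256)x^5 + (157865/256)x^4 + (343425/256)x^3 + (434375/256)x^2 + (301365/256)x + 88179/256


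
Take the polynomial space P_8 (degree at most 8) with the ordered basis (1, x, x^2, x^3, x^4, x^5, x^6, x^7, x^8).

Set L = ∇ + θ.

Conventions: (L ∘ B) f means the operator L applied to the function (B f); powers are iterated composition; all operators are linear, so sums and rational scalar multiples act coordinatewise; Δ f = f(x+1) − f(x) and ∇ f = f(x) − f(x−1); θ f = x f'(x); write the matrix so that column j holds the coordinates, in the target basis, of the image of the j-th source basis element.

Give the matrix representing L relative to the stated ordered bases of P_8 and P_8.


image of 1: 0
image of x: x + 1
image of x^2: 2x^2 + 2x - 1
image of x^3: 3x^3 + 3x^2 - 3x + 1
image of x^4: 4x^4 + 4x^3 - 6x^2 + 4x - 1
image of x^5: 5x^5 + 5x^4 - 10x^3 + 10x^2 - 5x + 1
image of x^6: 6x^6 + 6x^5 - 15x^4 + 20x^3 - 15x^2 + 6x - 1
image of x^7: 7x^7 + 7x^6 - 21x^5 + 35x^4 - 35x^3 + 21x^2 - 7x + 1
image of x^8: 8x^8 + 8x^7 - 28x^6 + 56x^5 - 70x^4 + 56x^3 - 28x^2 + 8x - 1
each image's coordinates form column j of the matrix

the matrix is [[0, 1, -1, 1, -1, 1, -1, 1, -1]; [0, 1, 2, -3, 4, -5, 6, -7, 8]; [0, 0, 2, 3, -6, 10, -15, 21, -28]; [0, 0, 0, 3, 4, -10, 20, -35, 56]; [0, 0, 0, 0, 4, 5, -15, 35, -70]; [0, 0, 0, 0, 0, 5, 6, -21, 56]; [0, 0, 0, 0, 0, 0, 6, 7, -28]; [0, 0, 0, 0, 0, 0, 0, 7, 8]; [0, 0, 0, 0, 0, 0, 0, 0, 8]] (rows listed top to bottom)


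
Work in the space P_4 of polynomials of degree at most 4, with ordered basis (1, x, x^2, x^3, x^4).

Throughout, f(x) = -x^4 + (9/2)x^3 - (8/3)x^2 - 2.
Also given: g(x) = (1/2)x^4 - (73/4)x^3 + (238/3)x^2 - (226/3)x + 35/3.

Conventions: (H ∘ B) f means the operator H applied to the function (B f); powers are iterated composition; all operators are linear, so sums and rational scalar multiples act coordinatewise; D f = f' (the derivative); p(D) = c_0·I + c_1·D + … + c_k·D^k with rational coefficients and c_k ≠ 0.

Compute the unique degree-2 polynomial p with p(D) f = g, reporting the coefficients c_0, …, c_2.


c_0 = -1/2, c_1 = 4, c_2 = -2

D^0 f = -x^4 + (9/2)x^3 - (8/3)x^2 - 2
D^1 f = -4x^3 + (27/2)x^2 - (16/3)x
D^2 f = -12x^2 + 27x - 16/3
matching coefficients of g against c_0 f + c_1 Df + … from the top degree down determines the c_i
solution: c_0 = -1/2, c_1 = 4, c_2 = -2


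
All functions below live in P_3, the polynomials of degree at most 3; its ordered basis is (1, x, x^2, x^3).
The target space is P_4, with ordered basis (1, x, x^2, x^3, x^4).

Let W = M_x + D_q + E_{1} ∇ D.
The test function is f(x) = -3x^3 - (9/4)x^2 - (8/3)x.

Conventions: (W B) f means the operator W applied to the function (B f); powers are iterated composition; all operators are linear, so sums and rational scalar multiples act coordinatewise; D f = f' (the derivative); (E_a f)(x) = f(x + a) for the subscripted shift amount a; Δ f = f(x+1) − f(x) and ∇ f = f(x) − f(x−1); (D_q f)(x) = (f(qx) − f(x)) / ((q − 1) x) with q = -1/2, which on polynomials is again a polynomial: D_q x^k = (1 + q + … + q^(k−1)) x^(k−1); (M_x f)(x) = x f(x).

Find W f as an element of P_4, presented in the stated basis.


M_x f = -3x^4 - (9/4)x^3 - (8/3)x^2
D_q f = -(9/4)x^2 - (9/8)x - 8/3
D f = -9x^2 - (9/2)x - 8/3
∇ D f = -18x + 9/2
E_{1} ∇ D f = -18x - 27/2
(M_x + D_q + E_{1} ∇ D) f = -3x^4 - (9/4)x^3 - (59/12)x^2 - (153/8)x - 97/6

the image equals g(x) = -3x^4 - (9/4)x^3 - (59/12)x^2 - (153/8)x - 97/6


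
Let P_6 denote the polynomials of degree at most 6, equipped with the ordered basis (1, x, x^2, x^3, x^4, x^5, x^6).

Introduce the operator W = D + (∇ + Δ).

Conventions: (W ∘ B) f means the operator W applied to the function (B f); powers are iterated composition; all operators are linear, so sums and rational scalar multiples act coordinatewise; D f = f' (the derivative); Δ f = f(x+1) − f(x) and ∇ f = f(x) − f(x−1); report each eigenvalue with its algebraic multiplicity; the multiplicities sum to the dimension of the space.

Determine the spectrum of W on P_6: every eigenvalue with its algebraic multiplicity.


λ = 0 (multiplicity 7)

image of 1: 0
image of x: 3
image of x^2: 6x
image of x^3: 9x^2 + 2
image of x^4: 12x^3 + 8x
image of x^5: 15x^4 + 20x^2 + 2
image of x^6: 18x^5 + 40x^3 + 12x
the matrix is upper triangular; its diagonal is (0, 0, 0, 0, 0, 0, 0)
for a triangular matrix the eigenvalues are the diagonal entries, with algebraic multiplicity their repetition count


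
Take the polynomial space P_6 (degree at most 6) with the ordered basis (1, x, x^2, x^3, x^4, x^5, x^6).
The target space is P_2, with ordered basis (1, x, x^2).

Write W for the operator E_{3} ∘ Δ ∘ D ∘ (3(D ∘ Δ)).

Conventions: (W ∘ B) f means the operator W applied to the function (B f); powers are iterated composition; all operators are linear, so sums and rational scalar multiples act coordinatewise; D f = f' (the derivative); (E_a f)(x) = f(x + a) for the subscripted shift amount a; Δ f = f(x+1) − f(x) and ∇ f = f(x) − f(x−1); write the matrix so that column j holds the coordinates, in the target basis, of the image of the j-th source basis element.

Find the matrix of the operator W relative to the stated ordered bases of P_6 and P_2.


image of 1: 0
image of x: 0
image of x^2: 0
image of x^3: 0
image of x^4: 72
image of x^5: 360x + 1440
image of x^6: 1080x^2 + 8640x + 17460
each image's coordinates form column j of the matrix

the matrix is [[0, 0, 0, 0, 72, 1440, 17460]; [0, 0, 0, 0, 0, 360, 8640]; [0, 0, 0, 0, 0, 0, 1080]] (rows listed top to bottom)


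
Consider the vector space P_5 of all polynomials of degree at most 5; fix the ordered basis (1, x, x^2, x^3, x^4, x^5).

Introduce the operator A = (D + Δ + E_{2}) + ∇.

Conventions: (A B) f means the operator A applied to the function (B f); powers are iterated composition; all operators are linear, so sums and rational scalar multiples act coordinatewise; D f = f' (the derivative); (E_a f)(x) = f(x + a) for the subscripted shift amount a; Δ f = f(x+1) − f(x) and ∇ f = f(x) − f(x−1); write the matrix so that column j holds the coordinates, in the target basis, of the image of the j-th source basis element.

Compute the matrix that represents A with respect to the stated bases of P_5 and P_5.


the matrix is [[1, 5, 4, 10, 16, 34]; [0, 1, 10, 12, 40, 80]; [0, 0, 1, 15, 24, 100]; [0, 0, 0, 1, 20, 40]; [0, 0, 0, 0, 1, 25]; [0, 0, 0, 0, 0, 1]] (rows listed top to bottom)

image of 1: 1
image of x: x + 5
image of x^2: x^2 + 10x + 4
image of x^3: x^3 + 15x^2 + 12x + 10
image of x^4: x^4 + 20x^3 + 24x^2 + 40x + 16
image of x^5: x^5 + 25x^4 + 40x^3 + 100x^2 + 80x + 34
each image's coordinates form column j of the matrix


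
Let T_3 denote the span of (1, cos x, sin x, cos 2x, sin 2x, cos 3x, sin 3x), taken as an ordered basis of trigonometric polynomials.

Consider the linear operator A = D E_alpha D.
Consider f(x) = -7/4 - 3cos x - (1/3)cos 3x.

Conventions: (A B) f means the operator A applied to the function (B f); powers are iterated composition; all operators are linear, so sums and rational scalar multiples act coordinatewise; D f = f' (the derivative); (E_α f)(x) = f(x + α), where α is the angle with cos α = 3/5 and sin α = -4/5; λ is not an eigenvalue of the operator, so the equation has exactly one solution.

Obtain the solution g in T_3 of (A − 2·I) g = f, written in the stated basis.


the result is g(x) = 7/8 + (39/37)cos x - (12/37)sin x - (73/1749)cos 3x - (12/583)sin 3x

write g with unknown coordinates in the stated basis and equate coefficients in (A − 2·I) g = f
solving from the highest basis element down gives g = 7/8 + (39/37)cos x - (12/37)sin x - (73/1749)cos 3x - (12/583)sin 3x
check: A g = -(33/37)cos x - (24/37)sin x - (243/583)cos 3x - (24/583)sin 3x
so A g − 2·g = -7/4 - 3cos x - (1/3)cos 3x = f ✓


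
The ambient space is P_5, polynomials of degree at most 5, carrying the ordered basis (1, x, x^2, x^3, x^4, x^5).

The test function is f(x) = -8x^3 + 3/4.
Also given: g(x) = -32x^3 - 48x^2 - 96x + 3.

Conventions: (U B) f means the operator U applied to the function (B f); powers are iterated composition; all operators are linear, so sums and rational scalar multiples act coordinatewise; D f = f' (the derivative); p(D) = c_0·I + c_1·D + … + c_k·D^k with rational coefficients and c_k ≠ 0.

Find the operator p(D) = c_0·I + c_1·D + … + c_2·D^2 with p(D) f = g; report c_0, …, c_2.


c_0 = 4, c_1 = 2, c_2 = 2

D^0 f = -8x^3 + 3/4
D^1 f = -24x^2
D^2 f = -48x
matching coefficients of g against c_0 f + c_1 Df + … from the top degree down determines the c_i
solution: c_0 = 4, c_1 = 2, c_2 = 2


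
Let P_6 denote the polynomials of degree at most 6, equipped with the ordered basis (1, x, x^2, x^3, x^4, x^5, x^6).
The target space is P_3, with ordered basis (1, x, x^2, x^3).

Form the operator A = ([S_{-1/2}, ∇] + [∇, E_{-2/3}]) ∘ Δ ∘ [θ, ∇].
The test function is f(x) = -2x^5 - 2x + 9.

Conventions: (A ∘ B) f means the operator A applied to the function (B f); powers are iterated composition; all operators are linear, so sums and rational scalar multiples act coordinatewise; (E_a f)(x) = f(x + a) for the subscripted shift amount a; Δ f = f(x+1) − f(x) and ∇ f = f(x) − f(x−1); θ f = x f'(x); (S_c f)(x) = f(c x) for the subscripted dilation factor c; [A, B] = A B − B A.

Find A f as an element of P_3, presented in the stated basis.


the result is g(x) = 45x^2 + 135x + 150

∇ f = -10x^4 + 20x^3 - 20x^2 + 10x - 4
θ ∇ f = -40x^4 + 60x^3 - 40x^2 + 10x
θ f = -10x^5 - 2x
∇ θ f = -50x^4 + 100x^3 - 100x^2 + 50x - 12
[θ, ∇] f = 10x^4 - 40x^3 + 60x^2 - 40x + 12
Δ [θ, ∇] f = 40x^3 - 60x^2 + 40x - 10
∇ Δ [θ, ∇] f = 120x^2 - 240x + 140
S_{-1/2} ∇ Δ [θ, ∇] f = 30x^2 + 120x + 140
S_{-1/2} Δ [θ, ∇] f = -5x^3 - 15x^2 - 20x - 10
∇ S_{-1/2} Δ [θ, ∇] f = -15x^2 - 15x - 10
[S_{-1/2}, ∇] Δ [θ, ∇] f = 45x^2 + 135x + 150
E_{-2/3} Δ [θ, ∇] f = 40x^3 - 140x^2 + (520/3)x - 2030/27
∇ E_{-2/3} Δ [θ, ∇] f = 120x^2 - 400x + 1060/3
∇ Δ [θ, ∇] f = 120x^2 - 240x + 140
E_{-2/3} ∇ Δ [θ, ∇] f = 120x^2 - 400x + 1060/3
[∇, E_{-2/3}] Δ [θ, ∇] f = 0
([S_{-1/2}, ∇] + [∇, E_{-2/3}]) Δ [θ, ∇] f = 45x^2 + 135x + 150


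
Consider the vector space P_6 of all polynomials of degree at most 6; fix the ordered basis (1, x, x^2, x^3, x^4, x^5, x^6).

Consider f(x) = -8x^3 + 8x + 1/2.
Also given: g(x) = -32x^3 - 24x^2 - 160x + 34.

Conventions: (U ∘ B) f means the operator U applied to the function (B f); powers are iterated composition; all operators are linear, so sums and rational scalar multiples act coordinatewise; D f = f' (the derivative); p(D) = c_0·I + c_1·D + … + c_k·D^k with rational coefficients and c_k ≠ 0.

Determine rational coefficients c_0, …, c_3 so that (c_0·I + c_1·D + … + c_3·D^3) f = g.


D^0 f = -8x^3 + 8x + 1/2
D^1 f = -24x^2 + 8
D^2 f = -48x
D^3 f = -48
matching coefficients of g against c_0 f + c_1 Df + … from the top degree down determines the c_i
solution: c_0 = 4, c_1 = 1, c_2 = 4, c_3 = -1/2

p(D) = 4·I + D + 4·D^2 − (1/2)·D^3, i.e. c_0 = 4, c_1 = 1, c_2 = 4, c_3 = -1/2


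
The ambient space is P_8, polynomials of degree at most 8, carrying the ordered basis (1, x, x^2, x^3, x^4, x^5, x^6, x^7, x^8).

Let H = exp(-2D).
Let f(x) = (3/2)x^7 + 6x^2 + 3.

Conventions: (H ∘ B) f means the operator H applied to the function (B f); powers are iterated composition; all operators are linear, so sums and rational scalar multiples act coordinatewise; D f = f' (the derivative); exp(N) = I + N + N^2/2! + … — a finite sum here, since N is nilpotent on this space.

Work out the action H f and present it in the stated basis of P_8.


the result is g(x) = (3/2)x^7 - 21x^6 + 126x^5 - 420x^4 + 840x^3 - 1002x^2 + 648x - 165

order-1 term: -21x^6 - 24x
order-2 term: 126x^5 + 24
order-3 term: -420x^4
order-4 term: 840x^3
order-5 term: -1008x^2
order-6 term: 672x
order-7 term: -192
the series for exp(-2D) f terminates at order 7
exp(-2D) f = (3/2)x^7 - 21x^6 + 126x^5 - 420x^4 + 840x^3 - 1002x^2 + 648x - 165


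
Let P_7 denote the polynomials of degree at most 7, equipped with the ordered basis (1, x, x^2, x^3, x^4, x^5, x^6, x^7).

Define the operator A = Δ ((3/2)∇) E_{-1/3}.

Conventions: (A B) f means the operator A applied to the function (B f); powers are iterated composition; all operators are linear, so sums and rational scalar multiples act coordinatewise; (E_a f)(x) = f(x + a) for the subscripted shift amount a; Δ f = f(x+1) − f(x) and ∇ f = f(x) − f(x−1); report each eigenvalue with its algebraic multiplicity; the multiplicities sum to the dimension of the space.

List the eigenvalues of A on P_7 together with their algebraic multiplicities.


λ = 0 (multiplicity 8)

image of 1: 0
image of x: 0
image of x^2: 3
image of x^3: 9x - 3
image of x^4: 18x^2 - 12x + 5
image of x^5: 30x^3 - 30x^2 + 25x - 55/9
image of x^6: 45x^4 - 60x^3 + 75x^2 - (110/3)x + 77/9
image of x^7: 63x^5 - 105x^4 + 175x^3 - (385/3)x^2 + (539/9)x - 301/27
the matrix is upper triangular; its diagonal is (0, 0, 0, 0, 0, 0, 0, 0)
for a triangular matrix the eigenvalues are the diagonal entries, with algebraic multiplicity their repetition count


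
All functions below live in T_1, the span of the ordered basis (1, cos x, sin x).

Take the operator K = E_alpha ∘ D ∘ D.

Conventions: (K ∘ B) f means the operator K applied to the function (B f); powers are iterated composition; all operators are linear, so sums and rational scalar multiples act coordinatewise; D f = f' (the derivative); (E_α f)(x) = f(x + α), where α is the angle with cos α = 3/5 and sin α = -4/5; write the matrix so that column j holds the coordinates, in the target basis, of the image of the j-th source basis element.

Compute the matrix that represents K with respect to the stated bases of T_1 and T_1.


the matrix is [[0, 0, 0]; [0, -3/5, 4/5]; [0, -4/5, -3/5]] (rows listed top to bottom)

image of 1: 0
image of cos x: -(3/5)cos x - (4/5)sin x
image of sin x: (4/5)cos x - (3/5)sin x
each image's coordinates form column j of the matrix


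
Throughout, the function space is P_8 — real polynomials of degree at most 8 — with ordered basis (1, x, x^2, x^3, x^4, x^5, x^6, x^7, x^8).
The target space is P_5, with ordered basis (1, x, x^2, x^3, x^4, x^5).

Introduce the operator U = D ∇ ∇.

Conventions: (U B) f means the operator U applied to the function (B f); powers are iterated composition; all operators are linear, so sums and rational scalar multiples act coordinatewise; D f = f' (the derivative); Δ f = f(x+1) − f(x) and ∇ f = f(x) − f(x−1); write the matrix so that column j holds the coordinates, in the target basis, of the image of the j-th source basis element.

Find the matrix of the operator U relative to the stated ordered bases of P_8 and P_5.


the matrix is [[0, 0, 0, 6, -24, 70, -180, 434, -1008]; [0, 0, 0, 0, 24, -120, 420, -1260, 3472]; [0, 0, 0, 0, 0, 60, -360, 1470, -5040]; [0, 0, 0, 0, 0, 0, 120, -840, 3920]; [0, 0, 0, 0, 0, 0, 0, 210, -1680]; [0, 0, 0, 0, 0, 0, 0, 0, 336]] (rows listed top to bottom)

image of 1: 0
image of x: 0
image of x^2: 0
image of x^3: 6
image of x^4: 24x - 24
image of x^5: 60x^2 - 120x + 70
image of x^6: 120x^3 - 360x^2 + 420x - 180
image of x^7: 210x^4 - 840x^3 + 1470x^2 - 1260x + 434
image of x^8: 336x^5 - 1680x^4 + 3920x^3 - 5040x^2 + 3472x - 1008
each image's coordinates form column j of the matrix


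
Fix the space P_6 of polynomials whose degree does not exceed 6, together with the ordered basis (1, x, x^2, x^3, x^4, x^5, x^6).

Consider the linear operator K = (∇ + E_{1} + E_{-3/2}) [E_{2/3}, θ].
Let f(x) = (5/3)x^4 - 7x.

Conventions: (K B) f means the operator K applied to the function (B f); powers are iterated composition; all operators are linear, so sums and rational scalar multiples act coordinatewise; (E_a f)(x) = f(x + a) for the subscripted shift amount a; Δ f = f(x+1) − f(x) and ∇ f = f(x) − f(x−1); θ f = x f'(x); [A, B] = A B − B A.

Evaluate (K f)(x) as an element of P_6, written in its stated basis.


the result is g(x) = (80/9)x^3 + (220/9)x^2 + (1370/27)x + 2467/243

θ f = (20/3)x^4 - 7x
E_{2/3} θ f = (20/3)x^4 + (160/9)x^3 + (160/9)x^2 + (73/81)x - 814/243
E_{2/3} f = (5/3)x^4 + (40/9)x^3 + (40/9)x^2 - (407/81)x - 1054/243
θ E_{2/3} f = (20/3)x^4 + (40/3)x^3 + (80/9)x^2 - (407/81)x
[E_{2/3}, θ] f = (40/9)x^3 + (80/9)x^2 + (160/27)x - 814/243
∇ [E_{2/3}, θ] f = (40/3)x^2 + (40/9)x + 40/27
E_{1} [E_{2/3}, θ] f = (40/9)x^3 + (200/9)x^2 + (1000/27)x + 3866/243
E_{-3/2} [E_{2/3}, θ] f = (40/9)x^3 - (100/9)x^2 + (250/27)x - 1759/243
(∇ + E_{1} + E_{-3/2}) [E_{2/3}, θ] f = (80/9)x^3 + (220/9)x^2 + (1370/27)x + 2467/243


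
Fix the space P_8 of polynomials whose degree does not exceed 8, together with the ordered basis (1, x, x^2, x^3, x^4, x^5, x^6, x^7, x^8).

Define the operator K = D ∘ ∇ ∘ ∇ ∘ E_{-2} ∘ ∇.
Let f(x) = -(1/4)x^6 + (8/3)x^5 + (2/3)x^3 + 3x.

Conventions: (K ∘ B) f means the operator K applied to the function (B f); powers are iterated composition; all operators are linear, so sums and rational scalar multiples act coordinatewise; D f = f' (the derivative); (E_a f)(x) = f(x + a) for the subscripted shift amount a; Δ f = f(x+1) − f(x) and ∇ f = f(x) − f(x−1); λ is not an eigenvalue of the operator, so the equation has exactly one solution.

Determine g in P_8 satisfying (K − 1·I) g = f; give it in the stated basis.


the image equals g(x) = (1/4)x^6 - (8/3)x^5 - (2/3)x^3 + 90x^2 - 953x + 2245

write g with unknown coordinates in the stated basis and equate coefficients in (K − 1·I) g = f
solving from the highest basis element down gives g = (1/4)x^6 - (8/3)x^5 - (2/3)x^3 + 90x^2 - 953x + 2245
check: K g = 90x^2 - 950x + 2245
so K g − 1·g = -(1/4)x^6 + (8/3)x^5 + (2/3)x^3 + 3x = f ✓


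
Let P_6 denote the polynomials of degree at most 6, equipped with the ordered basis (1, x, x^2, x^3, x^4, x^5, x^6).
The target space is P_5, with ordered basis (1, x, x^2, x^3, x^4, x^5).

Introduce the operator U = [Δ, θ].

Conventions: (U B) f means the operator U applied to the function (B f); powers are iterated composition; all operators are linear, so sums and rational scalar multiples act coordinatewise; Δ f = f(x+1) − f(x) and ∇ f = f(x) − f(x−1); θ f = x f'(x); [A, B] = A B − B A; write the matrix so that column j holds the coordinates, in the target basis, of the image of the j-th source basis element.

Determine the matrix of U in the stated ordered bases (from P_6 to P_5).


image of 1: 0
image of x: 1
image of x^2: 2x + 2
image of x^3: 3x^2 + 6x + 3
image of x^4: 4x^3 + 12x^2 + 12x + 4
image of x^5: 5x^4 + 20x^3 + 30x^2 + 20x + 5
image of x^6: 6x^5 + 30x^4 + 60x^3 + 60x^2 + 30x + 6
each image's coordinates form column j of the matrix

the matrix is [[0, 1, 2, 3, 4, 5, 6]; [0, 0, 2, 6, 12, 20, 30]; [0, 0, 0, 3, 12, 30, 60]; [0, 0, 0, 0, 4, 20, 60]; [0, 0, 0, 0, 0, 5, 30]; [0, 0, 0, 0, 0, 0, 6]] (rows listed top to bottom)


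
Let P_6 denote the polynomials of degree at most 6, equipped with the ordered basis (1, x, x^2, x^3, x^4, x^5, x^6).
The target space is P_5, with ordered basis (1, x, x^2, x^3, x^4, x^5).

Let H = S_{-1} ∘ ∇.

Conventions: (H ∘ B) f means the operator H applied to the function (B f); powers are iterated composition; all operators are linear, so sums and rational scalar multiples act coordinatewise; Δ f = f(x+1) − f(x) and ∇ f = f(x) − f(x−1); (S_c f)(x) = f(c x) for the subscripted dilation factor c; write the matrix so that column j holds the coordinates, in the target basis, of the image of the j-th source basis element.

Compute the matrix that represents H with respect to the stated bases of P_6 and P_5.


image of 1: 0
image of x: 1
image of x^2: -2x - 1
image of x^3: 3x^2 + 3x + 1
image of x^4: -4x^3 - 6x^2 - 4x - 1
image of x^5: 5x^4 + 10x^3 + 10x^2 + 5x + 1
image of x^6: -6x^5 - 15x^4 - 20x^3 - 15x^2 - 6x - 1
each image's coordinates form column j of the matrix

the matrix is [[0, 1, -1, 1, -1, 1, -1]; [0, 0, -2, 3, -4, 5, -6]; [0, 0, 0, 3, -6, 10, -15]; [0, 0, 0, 0, -4, 10, -20]; [0, 0, 0, 0, 0, 5, -15]; [0, 0, 0, 0, 0, 0, -6]] (rows listed top to bottom)


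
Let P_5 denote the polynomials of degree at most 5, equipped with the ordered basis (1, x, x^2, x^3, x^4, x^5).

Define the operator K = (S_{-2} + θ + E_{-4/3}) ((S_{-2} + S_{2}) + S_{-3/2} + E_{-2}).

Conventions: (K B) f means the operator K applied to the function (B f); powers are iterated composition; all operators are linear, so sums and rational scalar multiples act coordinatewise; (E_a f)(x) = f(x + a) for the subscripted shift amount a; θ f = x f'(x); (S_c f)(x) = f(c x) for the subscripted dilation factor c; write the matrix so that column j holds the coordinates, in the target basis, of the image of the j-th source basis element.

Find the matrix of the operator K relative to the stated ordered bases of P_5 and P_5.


the matrix is [[8, -10/3, 100/3, -1000/27, 6928/27, -100000/243]; [0, 0, -30, 10/3, -4208/9, 33800/81]; [0, 0, 315/4, -65/2, 606, -18100/27]; [0, 0, 0, 19/2, -171, -2015/9]; [0, 0, 0, 0, 12789/16, -3985/24]; [0, 0, 0, 0, 0, 2743/16]] (rows listed top to bottom)

image of 1: 8
image of x: -10/3
image of x^2: (315/4)x^2 - 30x + 100/3
image of x^3: (19/2)x^3 - (65/2)x^2 + (10/3)x - 1000/27
image of x^4: (12789/16)x^4 - 171x^3 + 606x^2 - (4208/9)x + 6928/27
image of x^5: (2743/16)x^5 - (3985/24)x^4 - (2015/9)x^3 - (18100/27)x^2 + (33800/81)x - 100000/243
each image's coordinates form column j of the matrix
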